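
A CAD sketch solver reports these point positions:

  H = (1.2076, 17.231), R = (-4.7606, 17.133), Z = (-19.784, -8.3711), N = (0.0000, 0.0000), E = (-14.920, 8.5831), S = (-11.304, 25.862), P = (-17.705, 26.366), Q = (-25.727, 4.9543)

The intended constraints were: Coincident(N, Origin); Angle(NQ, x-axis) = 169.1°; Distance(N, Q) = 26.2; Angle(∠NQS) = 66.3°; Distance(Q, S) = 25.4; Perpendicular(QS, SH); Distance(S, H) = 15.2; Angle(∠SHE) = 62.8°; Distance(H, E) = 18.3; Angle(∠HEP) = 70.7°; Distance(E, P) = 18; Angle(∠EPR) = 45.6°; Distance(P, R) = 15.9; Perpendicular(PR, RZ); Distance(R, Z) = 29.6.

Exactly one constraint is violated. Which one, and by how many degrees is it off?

Perpendicular(PR, RZ) — off by 5.00°.

N = (0.00, 0.00) ✓; NQ at 169.1° ✓; |NQ| = 26.20 ✓; ∠NQS = 66.30° ✓; |QS| = 25.40 ✓; ∠(QS, SH) = 90.00° ✓; |SH| = 15.20 ✓; ∠SHE = 62.80° ✓; |HE| = 18.30 ✓; ∠HEP = 70.70° ✓; |EP| = 18.00 ✓; ∠EPR = 45.60° ✓; |PR| = 15.90 ✓; ∠(PR, RZ) = 85.00° ✗; |RZ| = 29.60 ✓.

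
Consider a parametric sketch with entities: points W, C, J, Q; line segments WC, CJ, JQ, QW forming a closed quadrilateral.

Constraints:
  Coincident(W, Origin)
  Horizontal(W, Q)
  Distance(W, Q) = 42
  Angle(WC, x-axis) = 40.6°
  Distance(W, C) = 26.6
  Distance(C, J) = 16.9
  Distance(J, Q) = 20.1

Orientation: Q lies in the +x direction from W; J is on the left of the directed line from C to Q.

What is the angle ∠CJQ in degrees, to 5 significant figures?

97.223°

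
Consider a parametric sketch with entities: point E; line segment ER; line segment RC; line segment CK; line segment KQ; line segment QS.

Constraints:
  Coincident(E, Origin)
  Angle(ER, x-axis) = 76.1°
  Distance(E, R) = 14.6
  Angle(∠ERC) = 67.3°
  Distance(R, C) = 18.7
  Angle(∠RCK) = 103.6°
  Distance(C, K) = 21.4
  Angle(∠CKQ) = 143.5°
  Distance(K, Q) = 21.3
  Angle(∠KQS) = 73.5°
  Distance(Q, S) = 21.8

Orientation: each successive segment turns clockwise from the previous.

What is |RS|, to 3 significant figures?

26.6

E is at the origin; ER runs at 76.1° with length 14.6, so R = (3.51, 14.2). ∠ERC = 67.3° gives RC at -36.6° from the x-axis; with |RC| = 18.7, C = (18.5, 3.02). ∠RCK = 103.6° gives CK at -113° from the x-axis; with |CK| = 21.4, K = (10.2, -16.7). ∠CKQ = 143.5° gives KQ at -150° from the x-axis; with |KQ| = 21.3, Q = (-8.19, -27.5). ∠KQS = 73.5° gives QS at 104° from the x-axis; with |QS| = 21.8, S = (-13.5, -6.33). Then |RS| = |S − R| = 26.6.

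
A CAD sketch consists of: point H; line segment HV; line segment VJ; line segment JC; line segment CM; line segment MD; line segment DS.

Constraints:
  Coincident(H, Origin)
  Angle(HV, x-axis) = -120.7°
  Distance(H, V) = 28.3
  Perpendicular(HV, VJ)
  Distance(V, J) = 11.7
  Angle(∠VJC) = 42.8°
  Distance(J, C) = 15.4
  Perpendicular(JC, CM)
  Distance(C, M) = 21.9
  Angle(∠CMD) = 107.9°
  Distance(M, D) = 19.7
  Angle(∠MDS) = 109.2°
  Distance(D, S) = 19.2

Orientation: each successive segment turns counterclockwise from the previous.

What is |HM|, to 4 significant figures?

36.87

H is at the origin; HV runs at -120.7° with length 28.3, so V = (-14.45, -24.33). HV is perpendicular to VJ, so VJ runs at -30.70°; with |VJ| = 11.7, J = (-4.388, -30.31). ∠VJC = 42.8° gives JC at 106.5° from the x-axis; with |JC| = 15.4, C = (-8.762, -15.54). JC ⟂ CM, so CM runs at -163.5°; with |CM| = 21.9, M = (-29.76, -21.76). Then |HM| = |M − H| = 36.87.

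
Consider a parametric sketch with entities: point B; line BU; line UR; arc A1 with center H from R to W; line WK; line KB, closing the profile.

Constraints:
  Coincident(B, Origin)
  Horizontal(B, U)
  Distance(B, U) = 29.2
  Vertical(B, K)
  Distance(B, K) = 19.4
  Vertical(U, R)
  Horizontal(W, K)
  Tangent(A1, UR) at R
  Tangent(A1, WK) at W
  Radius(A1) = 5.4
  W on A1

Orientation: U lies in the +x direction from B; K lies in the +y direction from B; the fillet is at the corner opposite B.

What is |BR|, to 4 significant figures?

32.38

B is at the origin; BU is horizontal with |BU| = 29.2 and U on the +x side, so U = (29.20, 0.000). BK is vertical with |BK| = 19.4 and K on the +y side, so K = (0.000, 19.40). The virtual corner opposite B is at (29.20, 19.40). The tangent condition forces HR to be normal to UR and since A1 is tangent to WK there, HW ⟂ WK, with radius 5.4, so the center H sits 5.4 in from both sides at H = (23.80, 14.00). That places the tangent points at R = (29.20, 14.00) on UR and W = (23.80, 19.40) on WK. Then |BR| = |R − B| = 32.38.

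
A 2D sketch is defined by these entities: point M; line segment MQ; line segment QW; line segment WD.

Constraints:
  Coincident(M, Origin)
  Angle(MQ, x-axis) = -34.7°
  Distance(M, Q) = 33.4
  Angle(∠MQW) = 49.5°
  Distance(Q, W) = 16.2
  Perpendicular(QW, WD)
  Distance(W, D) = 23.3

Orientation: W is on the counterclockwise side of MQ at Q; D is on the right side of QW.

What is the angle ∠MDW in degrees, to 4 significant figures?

6.434°

∠MQW = 49.5°, so QW runs at -34.7° + (180° − 49.5°) = 95.80° from the x-axis; with |QW| = 16.2, W = Q + 16.2·(cos 95.80°, sin 95.80°) = (25.82, -2.897). QW ⟂ WD; with |WD| = 23.3 on the right of QW, D = W + 23.3·(0.9949, 0.1011) = (49.00, -0.5423). Then cos ∠MDW = DM·DW / (|DM||DW|), giving 6.434°.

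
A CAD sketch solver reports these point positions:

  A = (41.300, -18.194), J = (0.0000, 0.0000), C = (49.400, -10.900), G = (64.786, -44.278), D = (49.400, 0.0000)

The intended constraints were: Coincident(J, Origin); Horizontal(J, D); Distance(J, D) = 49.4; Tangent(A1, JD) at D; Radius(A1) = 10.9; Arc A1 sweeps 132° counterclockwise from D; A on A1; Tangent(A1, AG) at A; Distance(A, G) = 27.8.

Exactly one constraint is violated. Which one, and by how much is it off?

Distance(A, G) = 27.8 — off by 7.30.

J = (0.00, 0.00) ✓; J.y = 0.00, D.y = 0.00 ✓; |JD| = 49.40 ✓; ∠(CD, DJ) = 90.00° ✓; |CD| = 10.90 ✓; bearing(C→A) − bearing(C→D) = 132.0° ✓; |CA| = 10.90 ✓; ∠(CA, AG) = 90.00° ✓; |AG| = 35.10 ✗.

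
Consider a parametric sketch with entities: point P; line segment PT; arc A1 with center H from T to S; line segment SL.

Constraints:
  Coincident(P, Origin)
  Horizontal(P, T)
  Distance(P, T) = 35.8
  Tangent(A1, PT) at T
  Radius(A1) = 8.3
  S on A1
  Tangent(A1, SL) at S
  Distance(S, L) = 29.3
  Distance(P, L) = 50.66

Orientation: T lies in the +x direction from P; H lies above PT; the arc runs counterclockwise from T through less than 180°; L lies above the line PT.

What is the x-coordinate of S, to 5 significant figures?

43.524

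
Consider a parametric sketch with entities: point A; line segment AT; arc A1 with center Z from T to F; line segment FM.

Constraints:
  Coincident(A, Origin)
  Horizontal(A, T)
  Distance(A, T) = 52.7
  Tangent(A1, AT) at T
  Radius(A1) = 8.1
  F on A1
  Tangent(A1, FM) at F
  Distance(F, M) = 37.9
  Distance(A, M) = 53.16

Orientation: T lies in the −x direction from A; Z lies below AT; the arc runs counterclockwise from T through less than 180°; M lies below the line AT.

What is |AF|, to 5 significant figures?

60.231

A is at the origin; A and T share the same y with |AT| = 52.7 and T on the −x side, so T = (-52.700, 0.0000). The tangent condition forces ZT to be normal to AT, so Z = T + (0, -8.1) = (-52.700, -8.1000). Since ZF ⟂ FM (tangency), |ZM| = √(8.1² + 37.9²) = 38.756 regardless of where F sits on A1. So M lies on both circle(A, 53.16) and circle(Z, 38.756); the below-AT intersection is M = (-33.146, -41.561). F is the foot of the tangent from M: F = (-58.685, -13.558).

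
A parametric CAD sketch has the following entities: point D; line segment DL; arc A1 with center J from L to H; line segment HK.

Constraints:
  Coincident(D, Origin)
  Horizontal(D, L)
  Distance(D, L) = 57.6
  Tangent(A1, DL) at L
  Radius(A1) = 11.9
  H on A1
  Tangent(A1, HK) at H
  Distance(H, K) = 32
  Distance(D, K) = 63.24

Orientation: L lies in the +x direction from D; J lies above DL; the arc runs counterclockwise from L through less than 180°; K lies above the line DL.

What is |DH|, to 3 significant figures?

69.4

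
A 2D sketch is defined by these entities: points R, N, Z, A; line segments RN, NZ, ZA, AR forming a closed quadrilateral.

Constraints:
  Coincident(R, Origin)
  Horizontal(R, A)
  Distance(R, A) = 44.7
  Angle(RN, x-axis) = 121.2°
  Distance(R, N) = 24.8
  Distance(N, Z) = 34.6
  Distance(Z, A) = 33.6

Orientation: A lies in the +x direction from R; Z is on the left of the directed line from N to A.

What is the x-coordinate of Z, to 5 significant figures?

21.605

Checks: |NZ| = 34.60 ✓; |ZA| = 33.60 ✓.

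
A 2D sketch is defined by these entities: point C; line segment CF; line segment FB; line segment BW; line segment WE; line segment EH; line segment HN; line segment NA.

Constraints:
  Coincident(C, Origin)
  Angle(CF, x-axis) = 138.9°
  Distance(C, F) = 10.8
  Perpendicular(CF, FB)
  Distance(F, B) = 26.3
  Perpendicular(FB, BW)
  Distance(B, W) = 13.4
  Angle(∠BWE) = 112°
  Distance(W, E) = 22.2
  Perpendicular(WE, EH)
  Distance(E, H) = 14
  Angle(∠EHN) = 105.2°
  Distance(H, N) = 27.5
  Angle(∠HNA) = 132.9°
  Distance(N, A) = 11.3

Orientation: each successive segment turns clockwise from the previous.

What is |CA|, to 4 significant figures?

37.46

C is at the origin; CF runs at 138.9° with length 10.8, so F = (-8.138, 7.100). CF ⟂ FB, so FB runs at 48.90°; with |FB| = 26.3, B = (9.150, 26.92). FB is perpendicular to BW, so BW runs at -41.10°; with |BW| = 13.4, W = (19.25, 18.11). ∠BWE = 112.0° gives WE at -109.1° from the x-axis; with |WE| = 22.2, E = (11.98, -2.868). WE ⟂ EH, so EH runs at 160.9°; with |EH| = 14.0, H = (-1.245, 1.713). ∠EHN = 105.2° gives HN at 86.10° from the x-axis; with |HN| = 27.5, N = (0.6251, 29.15). ∠HNA = 132.9° gives NA at 39.00° from the x-axis; with |NA| = 11.3, A = (9.407, 36.26). Then |CA| = |A − C| = 37.46.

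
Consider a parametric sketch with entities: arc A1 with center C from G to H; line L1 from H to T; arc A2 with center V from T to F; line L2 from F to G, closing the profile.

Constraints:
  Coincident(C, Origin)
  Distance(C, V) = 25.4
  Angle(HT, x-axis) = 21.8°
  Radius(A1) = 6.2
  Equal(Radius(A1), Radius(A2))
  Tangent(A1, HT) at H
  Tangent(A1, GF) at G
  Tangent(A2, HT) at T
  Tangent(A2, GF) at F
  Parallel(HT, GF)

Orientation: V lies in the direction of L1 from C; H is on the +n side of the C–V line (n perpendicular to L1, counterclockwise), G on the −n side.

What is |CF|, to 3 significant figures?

26.1

Tangency of A1 to both parallel lines with radius 6.2 puts H and G at C ± 6.2·n: H = (-2.30, 5.76), G = (2.30, -5.76). Equal radii place T and F the same way about V: T = V + 6.2·n = (21.3, 15.2), F = V − 6.2·n = (25.9, 3.68). Then |CF| = |F − C| = 26.1.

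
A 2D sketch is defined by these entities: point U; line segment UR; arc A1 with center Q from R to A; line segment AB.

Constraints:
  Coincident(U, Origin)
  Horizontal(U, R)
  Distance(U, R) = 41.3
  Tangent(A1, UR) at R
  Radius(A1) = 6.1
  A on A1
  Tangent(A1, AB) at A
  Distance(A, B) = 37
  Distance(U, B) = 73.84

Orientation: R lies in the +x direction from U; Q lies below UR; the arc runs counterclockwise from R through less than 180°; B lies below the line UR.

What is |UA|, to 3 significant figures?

38.7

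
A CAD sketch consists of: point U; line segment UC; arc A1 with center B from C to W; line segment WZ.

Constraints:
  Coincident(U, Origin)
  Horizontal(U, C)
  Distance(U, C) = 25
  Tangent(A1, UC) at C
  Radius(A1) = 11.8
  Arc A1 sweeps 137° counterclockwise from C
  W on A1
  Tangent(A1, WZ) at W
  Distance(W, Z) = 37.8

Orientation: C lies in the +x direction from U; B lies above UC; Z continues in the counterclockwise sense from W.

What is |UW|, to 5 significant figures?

38.853

U is at the origin; UC is horizontal with |UC| = 25.0 and C on the +x side, so C = (25.000, 0.0000). A1 meets UC tangentially, so BC is at right angles to UC, so B = C + (0, 11.8) = (25.000, 11.800). On A1, C sits at bearing -90° from B; a 137° counterclockwise sweep puts W at bearing 47°, so W = B + 11.8·(cos 47°, sin 47°) = (33.048, 20.430). Then |UW| = |W − U| = 38.853.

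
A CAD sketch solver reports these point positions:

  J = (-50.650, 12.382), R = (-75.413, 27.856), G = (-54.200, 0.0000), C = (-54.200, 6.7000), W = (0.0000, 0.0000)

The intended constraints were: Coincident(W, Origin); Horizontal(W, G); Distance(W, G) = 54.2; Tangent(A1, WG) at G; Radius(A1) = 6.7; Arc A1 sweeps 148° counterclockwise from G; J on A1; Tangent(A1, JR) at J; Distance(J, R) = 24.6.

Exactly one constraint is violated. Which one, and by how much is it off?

Distance(J, R) = 24.6 — off by 4.60.

W = (0.00, 0.00) ✓; W.y = 0.00, G.y = 0.00 ✓; |WG| = 54.20 ✓; ∠(CG, GW) = 90.00° ✓; |CG| = 6.700 ✓; bearing(C→J) − bearing(C→G) = 148.0° ✓; |CJ| = 6.700 ✓; ∠(CJ, JR) = 90.00° ✓; |JR| = 29.20 ✗.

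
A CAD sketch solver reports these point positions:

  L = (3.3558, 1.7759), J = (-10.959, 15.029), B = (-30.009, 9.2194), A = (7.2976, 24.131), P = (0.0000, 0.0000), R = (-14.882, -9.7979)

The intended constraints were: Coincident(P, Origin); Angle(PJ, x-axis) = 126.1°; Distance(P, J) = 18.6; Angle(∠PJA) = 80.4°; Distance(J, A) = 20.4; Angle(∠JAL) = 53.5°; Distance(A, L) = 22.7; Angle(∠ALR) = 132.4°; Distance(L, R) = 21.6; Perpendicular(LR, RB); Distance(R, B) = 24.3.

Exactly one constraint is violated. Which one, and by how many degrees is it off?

Perpendicular(LR, RB) — off by 6.10°.

P = (0.00, 0.00) ✓; PJ at 126.1° ✓; |PJ| = 18.60 ✓; ∠PJA = 80.40° ✓; |JA| = 20.40 ✓; ∠JAL = 53.50° ✓; |AL| = 22.70 ✓; ∠ALR = 132.4° ✓; |LR| = 21.60 ✓; ∠(LR, RB) = 83.90° ✗; |RB| = 24.30 ✓.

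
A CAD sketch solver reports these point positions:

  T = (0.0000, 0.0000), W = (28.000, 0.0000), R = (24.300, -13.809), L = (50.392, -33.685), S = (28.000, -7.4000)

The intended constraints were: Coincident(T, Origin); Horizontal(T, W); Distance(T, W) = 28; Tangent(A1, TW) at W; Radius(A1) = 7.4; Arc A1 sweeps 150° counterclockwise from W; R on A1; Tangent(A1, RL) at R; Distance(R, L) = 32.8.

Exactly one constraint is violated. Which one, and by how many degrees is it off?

Tangent(A1, RL) at R — off by 7.30°.

T = (0.00, 0.00) ✓; T.y = 0.00, W.y = 0.00 ✓; |TW| = 28.00 ✓; ∠(SW, WT) = 90.00° ✓; |SW| = 7.400 ✓; bearing(S→R) − bearing(S→W) = 150.0° ✓; |SR| = 7.400 ✓; ∠(SR, RL) = 97.30° ✗; |RL| = 32.80 ✓.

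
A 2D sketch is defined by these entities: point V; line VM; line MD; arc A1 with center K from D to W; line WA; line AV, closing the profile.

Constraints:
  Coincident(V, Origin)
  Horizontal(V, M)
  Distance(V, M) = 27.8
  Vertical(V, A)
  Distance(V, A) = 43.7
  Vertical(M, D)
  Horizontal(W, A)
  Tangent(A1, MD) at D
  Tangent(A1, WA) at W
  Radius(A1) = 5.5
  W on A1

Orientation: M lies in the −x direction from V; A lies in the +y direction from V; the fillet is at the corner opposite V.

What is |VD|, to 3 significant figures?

47.2

The virtual corner opposite V is at (-27.8, 43.7). The tangent condition forces KD to be normal to MD and tangency of A1 to WA means the radius KW is perpendicular to WA, with radius 5.5, so the center K sits 5.5 in from both sides at K = (-22.3, 38.2). That places the tangent points at D = (-27.8, 38.2) on MD and W = (-22.3, 43.7) on WA. Then |VD| = |D − V| = 47.2.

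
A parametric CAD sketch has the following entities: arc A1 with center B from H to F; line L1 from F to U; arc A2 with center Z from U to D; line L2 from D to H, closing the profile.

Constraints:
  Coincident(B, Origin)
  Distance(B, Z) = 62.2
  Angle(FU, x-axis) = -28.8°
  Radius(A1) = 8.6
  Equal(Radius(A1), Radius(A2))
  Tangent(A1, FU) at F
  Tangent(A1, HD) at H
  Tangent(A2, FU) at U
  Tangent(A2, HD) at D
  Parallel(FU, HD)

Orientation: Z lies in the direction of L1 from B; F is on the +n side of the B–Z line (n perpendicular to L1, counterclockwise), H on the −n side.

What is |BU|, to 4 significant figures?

62.79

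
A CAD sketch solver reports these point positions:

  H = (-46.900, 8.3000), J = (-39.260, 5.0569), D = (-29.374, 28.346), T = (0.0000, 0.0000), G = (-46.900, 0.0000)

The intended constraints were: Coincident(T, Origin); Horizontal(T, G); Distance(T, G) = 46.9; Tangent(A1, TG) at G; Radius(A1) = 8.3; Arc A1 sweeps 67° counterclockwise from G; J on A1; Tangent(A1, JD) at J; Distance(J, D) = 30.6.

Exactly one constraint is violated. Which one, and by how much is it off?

Distance(J, D) = 30.6 — off by 5.30.

T = (0.00, 0.00) ✓; T.y = 0.00, G.y = 0.00 ✓; |TG| = 46.90 ✓; ∠(HG, GT) = 90.00° ✓; |HG| = 8.300 ✓; bearing(H→J) − bearing(H→G) = 67.00° ✓; |HJ| = 8.300 ✓; ∠(HJ, JD) = 90.00° ✓; |JD| = 25.30 ✗.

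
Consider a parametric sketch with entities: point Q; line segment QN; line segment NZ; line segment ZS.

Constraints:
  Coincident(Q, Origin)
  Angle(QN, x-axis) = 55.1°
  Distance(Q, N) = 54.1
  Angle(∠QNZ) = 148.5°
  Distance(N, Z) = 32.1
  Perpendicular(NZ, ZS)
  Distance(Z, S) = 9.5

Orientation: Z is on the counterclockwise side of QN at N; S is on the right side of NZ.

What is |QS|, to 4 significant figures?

86.87

Q is at the origin; QN runs at 55.1° with length 54.1, so N = 54.1·(cos 55.1°, sin 55.1°) = (30.95, 44.37). ∠QNZ = 148.5°, so NZ runs at 55.1° + (180° − 148.5°) = 86.60° from the x-axis; with |NZ| = 32.1, Z = N + 32.1·(cos 86.60°, sin 86.60°) = (32.86, 76.41). NZ ⟂ ZS; with |ZS| = 9.5 on the right of NZ, S = Z + 9.5·(0.9982, -0.05931) = (42.34, 75.85). Then |QS| = |S − Q| = 86.87.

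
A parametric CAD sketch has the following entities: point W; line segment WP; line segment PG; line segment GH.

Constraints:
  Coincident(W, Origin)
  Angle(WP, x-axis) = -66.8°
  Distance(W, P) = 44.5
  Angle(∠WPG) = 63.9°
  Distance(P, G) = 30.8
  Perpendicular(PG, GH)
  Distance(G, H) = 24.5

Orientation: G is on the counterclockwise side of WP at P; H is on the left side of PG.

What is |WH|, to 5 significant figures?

19.106

W is at the origin; WP runs at -66.8° with length 44.5, so P = 44.5·(cos -66.8°, sin -66.8°) = (17.530, -40.902). ∠WPG = 63.9°, so PG runs at -66.8° + (180° − 63.9°) = 49.300° from the x-axis; with |PG| = 30.8, G = P + 30.8·(cos 49.300°, sin 49.300°) = (37.615, -17.551). The perpendicularity gives GH at right angles to PG; with |GH| = 24.5 on the left of PG, H = G + 24.5·(-0.75813, 0.65210) = (19.041, -1.5746). Then |WH| = |H − W| = 19.106.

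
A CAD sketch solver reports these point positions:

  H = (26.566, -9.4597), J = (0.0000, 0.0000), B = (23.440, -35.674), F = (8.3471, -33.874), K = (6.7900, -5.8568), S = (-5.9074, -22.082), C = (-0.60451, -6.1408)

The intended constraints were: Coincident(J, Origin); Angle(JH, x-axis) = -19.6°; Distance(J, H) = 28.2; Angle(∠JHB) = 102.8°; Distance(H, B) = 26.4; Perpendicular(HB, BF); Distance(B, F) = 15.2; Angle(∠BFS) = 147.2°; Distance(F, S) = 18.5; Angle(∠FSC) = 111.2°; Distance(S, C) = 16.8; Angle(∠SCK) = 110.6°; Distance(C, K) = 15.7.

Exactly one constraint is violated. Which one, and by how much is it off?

Distance(C, K) = 15.7 — off by 8.30.

J = (0.00, 0.00) ✓; JH at -19.60° ✓; |JH| = 28.20 ✓; ∠JHB = 102.8° ✓; |HB| = 26.40 ✓; ∠(HB, BF) = 90.00° ✓; |BF| = 15.20 ✓; ∠BFS = 147.2° ✓; |FS| = 18.50 ✓; ∠FSC = 111.2° ✓; |SC| = 16.80 ✓; ∠SCK = 110.6° ✓; |CK| = 7.400 ✗.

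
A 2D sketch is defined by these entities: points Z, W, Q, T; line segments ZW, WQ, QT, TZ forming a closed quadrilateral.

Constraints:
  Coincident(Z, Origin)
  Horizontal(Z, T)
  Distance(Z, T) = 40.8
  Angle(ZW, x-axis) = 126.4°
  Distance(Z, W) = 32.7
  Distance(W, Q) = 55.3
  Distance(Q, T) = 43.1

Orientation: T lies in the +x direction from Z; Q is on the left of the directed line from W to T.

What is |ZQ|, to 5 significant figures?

54.085

Z is at the origin; ZT is horizontal with |ZT| = 40.8 and T in +x, so T = (40.8, 0). ZW runs at 126.4° with |ZW| = 32.7, so W = (-19.405, 26.320). Q is determined by |WQ| = 55.3 and |QT| = 43.1 together: it lies at the intersection of circle(W, 55.3) and circle(T, 43.1). With |WT| = 65.707, the foot of the radical line on WT is 41.988 from W and the perpendicular offset is √(55.3² − 41.988²) = 35.987. Taking the left-of-WT solution: Q = (33.483, 42.474).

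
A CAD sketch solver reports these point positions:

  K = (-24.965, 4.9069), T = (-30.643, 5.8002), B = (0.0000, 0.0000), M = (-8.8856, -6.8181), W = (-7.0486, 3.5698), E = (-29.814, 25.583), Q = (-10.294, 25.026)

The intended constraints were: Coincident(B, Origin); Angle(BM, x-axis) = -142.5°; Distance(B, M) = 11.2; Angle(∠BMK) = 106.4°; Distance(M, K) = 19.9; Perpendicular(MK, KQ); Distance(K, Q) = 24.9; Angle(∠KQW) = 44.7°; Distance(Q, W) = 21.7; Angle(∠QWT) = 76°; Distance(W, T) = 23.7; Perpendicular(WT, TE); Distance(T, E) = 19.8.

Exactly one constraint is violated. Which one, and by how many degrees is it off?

Perpendicular(WT, TE) — off by 3.00°.

B = (0.00, 0.00) ✓; BM at -142.5° ✓; |BM| = 11.20 ✓; ∠BMK = 106.4° ✓; |MK| = 19.90 ✓; ∠(MK, KQ) = 90.00° ✓; |KQ| = 24.90 ✓; ∠KQW = 44.70° ✓; |QW| = 21.70 ✓; ∠QWT = 76.00° ✓; |WT| = 23.70 ✓; ∠(WT, TE) = 87.00° ✗; |TE| = 19.80 ✓.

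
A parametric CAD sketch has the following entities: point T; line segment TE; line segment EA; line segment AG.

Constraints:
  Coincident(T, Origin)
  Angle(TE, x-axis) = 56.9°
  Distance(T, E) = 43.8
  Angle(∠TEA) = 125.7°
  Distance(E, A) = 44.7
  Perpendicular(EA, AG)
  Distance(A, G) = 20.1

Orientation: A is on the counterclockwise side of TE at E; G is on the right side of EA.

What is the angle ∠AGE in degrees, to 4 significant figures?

65.79°

∠TEA = 125.7°, so EA runs at 56.9° + (180° − 125.7°) = 111.2° from the x-axis; with |EA| = 44.7, A = E + 44.7·(cos 111.2°, sin 111.2°) = (7.755, 78.37). EA is perpendicular to AG; with |AG| = 20.1 on the right of EA, G = A + 20.1·(0.9323, 0.3616) = (26.49, 85.64). Then cos ∠AGE = GA·GE / (|GA||GE|), giving 65.79°.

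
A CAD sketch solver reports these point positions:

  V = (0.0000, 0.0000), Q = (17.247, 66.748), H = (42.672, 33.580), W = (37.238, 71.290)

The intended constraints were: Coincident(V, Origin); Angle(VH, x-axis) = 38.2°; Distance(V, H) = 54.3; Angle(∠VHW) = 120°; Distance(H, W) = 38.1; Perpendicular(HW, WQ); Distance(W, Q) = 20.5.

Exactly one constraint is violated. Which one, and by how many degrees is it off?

Perpendicular(HW, WQ) — off by 4.60°.

V = (0.00, 0.00) ✓; VH at 38.20° ✓; |VH| = 54.30 ✓; ∠VHW = 120.0° ✓; |HW| = 38.10 ✓; ∠(HW, WQ) = 94.60° ✗; |WQ| = 20.50 ✓.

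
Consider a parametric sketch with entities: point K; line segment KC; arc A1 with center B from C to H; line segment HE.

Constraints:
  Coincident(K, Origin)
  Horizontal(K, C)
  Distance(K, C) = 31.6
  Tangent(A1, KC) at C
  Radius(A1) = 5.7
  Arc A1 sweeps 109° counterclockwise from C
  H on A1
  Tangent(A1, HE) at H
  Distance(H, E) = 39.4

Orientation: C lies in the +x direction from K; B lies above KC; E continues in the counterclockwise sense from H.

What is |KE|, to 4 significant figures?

50.91

K is at the origin; KC is horizontal with |KC| = 31.6 and C on the +x side, so C = (31.60, 0.000). Since A1 is tangent to KC there, BC ⟂ KC, so B = C + (0, 5.7) = (31.60, 5.700). On A1, C sits at bearing -90° from B; a 109° counterclockwise sweep puts H at bearing 19°, so H = B + 5.7·(cos 19°, sin 19°) = (36.99, 7.556). The tangent condition forces BH to be normal to HE, so HE runs along (−sin 19°, cos 19°); with |HE| = 39.4, E = (24.16, 44.81). Then |KE| = |E − K| = 50.91.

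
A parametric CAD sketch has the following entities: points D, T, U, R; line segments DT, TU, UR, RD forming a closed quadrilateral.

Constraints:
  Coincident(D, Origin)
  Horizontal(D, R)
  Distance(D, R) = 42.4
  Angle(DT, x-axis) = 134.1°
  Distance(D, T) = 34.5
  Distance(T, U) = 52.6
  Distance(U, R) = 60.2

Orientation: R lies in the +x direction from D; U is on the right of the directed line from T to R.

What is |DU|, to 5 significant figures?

28.855

D is at the origin; D and R share the same y with |DR| = 42.4 and R in +x, so R = (42.4, 0). DT runs at 134.1° with |DT| = 34.5, so T = (-24.009, 24.775). U is determined by |TU| = 52.6 and |UR| = 60.2 together: it lies at the intersection of circle(T, 52.6) and circle(R, 60.2). With |TR| = 70.880, the foot of the radical line on TR is 29.393 from T and the perpendicular offset is √(52.6² − 29.393²) = 43.622. Taking the right-of-TR solution: U = (-11.718, -26.368).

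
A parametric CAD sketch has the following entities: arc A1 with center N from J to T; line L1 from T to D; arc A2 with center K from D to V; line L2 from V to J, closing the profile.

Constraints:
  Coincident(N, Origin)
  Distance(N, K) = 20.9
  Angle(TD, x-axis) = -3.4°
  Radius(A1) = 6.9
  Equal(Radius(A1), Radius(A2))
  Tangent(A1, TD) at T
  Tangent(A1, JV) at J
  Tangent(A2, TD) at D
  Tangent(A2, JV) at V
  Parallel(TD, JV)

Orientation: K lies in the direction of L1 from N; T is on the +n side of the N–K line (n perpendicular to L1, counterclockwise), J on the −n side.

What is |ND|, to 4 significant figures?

22.01

The slot axis is L1's direction at -3.4°, so u = (cos -3.4°, sin -3.4°) = (0.9982, -0.05931) and n = (−sin -3.4°, cos -3.4°) = (0.05931, 0.9982). N is at the origin and K lies 20.9 along u from N, so K = 20.9·u = (20.86, -1.240). Tangency of A1 to both parallel lines with radius 6.9 puts T and J at N ± 6.9·n: T = (0.4092, 6.888), J = (-0.4092, -6.888). Equal radii place D and V the same way about K: D = K + 6.9·n = (21.27, 5.648), V = K − 6.9·n = (20.45, -8.127). Then |ND| = |D − N| = 22.01.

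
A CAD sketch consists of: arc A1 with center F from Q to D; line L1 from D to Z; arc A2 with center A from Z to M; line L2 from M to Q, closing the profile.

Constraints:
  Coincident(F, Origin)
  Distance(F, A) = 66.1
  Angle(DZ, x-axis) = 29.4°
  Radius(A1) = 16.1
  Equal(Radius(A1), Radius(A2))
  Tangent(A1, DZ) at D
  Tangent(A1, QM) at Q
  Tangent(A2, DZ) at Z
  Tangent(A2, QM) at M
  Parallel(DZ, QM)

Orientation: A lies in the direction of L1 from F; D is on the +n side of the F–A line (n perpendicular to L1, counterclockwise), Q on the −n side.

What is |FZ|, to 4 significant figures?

68.03

The slot axis is L1's direction at 29.4°, so u = (cos 29.4°, sin 29.4°) = (0.8712, 0.4909) and n = (−sin 29.4°, cos 29.4°) = (-0.4909, 0.8712). F is at the origin and A lies 66.1 along u from F, so A = 66.1·u = (57.59, 32.45). Tangency of A1 to both parallel lines with radius 16.1 puts D and Q at F ± 16.1·n: D = (-7.904, 14.03), Q = (7.904, -14.03). Equal radii place Z and M the same way about A: Z = A + 16.1·n = (49.68, 46.48), M = A − 16.1·n = (65.49, 18.42). Then |FZ| = |Z − F| = 68.03.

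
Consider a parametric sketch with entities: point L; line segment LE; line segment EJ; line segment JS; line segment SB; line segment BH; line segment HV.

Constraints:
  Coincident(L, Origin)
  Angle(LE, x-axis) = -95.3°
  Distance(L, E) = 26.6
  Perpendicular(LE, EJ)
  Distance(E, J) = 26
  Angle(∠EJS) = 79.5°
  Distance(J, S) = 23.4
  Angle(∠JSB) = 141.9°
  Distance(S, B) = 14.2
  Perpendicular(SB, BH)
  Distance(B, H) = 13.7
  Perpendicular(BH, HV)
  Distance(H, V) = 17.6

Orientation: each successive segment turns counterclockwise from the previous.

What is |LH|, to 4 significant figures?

4.914

L is at the origin; LE runs at -95.3° with length 26.6, so E = (-2.457, -26.49). LE ⟂ EJ, so EJ runs at -5.300°; with |EJ| = 26.0, J = (23.43, -28.89). ∠EJS = 79.5° gives JS at 95.20° from the x-axis; with |JS| = 23.4, S = (21.31, -5.584). ∠JSB = 141.9° gives SB at 133.3° from the x-axis; with |SB| = 14.2, B = (11.57, 4.750). SB is perpendicular to BH, so BH runs at -136.7°; with |BH| = 13.7, H = (1.602, -4.646). Then |LH| = |H − L| = 4.914.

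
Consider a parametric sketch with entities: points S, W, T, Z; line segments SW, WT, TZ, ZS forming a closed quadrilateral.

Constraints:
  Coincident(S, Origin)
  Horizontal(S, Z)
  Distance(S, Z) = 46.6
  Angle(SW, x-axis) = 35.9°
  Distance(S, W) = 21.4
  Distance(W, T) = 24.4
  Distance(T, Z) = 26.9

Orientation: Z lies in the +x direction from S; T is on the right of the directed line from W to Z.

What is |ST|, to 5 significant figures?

24.951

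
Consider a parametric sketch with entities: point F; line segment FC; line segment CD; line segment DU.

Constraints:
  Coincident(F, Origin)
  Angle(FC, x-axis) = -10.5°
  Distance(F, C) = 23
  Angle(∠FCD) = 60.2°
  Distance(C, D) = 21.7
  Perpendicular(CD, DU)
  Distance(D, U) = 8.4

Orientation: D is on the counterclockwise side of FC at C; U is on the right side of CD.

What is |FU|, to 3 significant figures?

30.2

F is at the origin; FC runs at -10.5° with length 23.0, so C = 23.0·(cos -10.5°, sin -10.5°) = (22.6, -4.19). ∠FCD = 60.2°, so CD runs at -10.5° + (180° − 60.2°) = 109° from the x-axis; with |CD| = 21.7, D = C + 21.7·(cos 109°, sin 109°) = (15.4, 16.3). The perpendicularity gives DU at right angles to CD; with |DU| = 8.4 on the right of CD, U = D + 8.4·(0.944, 0.331) = (23.4, 19.1). Then |FU| = |U − F| = 30.2.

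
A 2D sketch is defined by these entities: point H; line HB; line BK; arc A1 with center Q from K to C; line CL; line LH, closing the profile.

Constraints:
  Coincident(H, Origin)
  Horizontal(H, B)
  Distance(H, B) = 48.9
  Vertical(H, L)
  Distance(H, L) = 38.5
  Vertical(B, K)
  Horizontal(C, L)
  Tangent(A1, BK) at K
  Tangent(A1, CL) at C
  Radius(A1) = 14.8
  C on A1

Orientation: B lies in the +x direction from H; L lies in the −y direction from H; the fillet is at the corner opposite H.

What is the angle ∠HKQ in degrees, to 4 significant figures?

25.86°

The virtual corner opposite H is at (48.90, -38.50). Since A1 is tangent to BK there, QK ⟂ BK and the tangent condition forces QC to be normal to CL, with radius 14.8, so the center Q sits 14.8 in from both sides at Q = (34.10, -23.70). That places the tangent points at K = (48.90, -23.70) on BK and C = (34.10, -38.50) on CL. Then cos ∠HKQ = KH·KQ / (|KH||KQ|), giving 25.86°.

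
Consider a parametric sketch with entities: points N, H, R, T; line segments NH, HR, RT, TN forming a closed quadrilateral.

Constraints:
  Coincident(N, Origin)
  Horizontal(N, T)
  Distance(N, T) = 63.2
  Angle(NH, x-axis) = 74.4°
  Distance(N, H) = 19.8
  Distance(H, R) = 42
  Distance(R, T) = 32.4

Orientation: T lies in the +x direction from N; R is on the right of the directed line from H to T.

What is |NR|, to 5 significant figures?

35.441

Checks: |HR| = 42.00 ✓; |RT| = 32.40 ✓.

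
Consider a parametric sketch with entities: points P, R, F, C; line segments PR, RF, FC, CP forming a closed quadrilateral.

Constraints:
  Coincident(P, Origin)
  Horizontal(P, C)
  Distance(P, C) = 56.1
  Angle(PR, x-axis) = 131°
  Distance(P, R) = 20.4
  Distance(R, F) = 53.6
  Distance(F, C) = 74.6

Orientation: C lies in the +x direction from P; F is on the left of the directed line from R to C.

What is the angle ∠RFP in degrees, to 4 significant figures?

17.87°

Checks: |RF| = 53.60 ✓; |FC| = 74.60 ✓.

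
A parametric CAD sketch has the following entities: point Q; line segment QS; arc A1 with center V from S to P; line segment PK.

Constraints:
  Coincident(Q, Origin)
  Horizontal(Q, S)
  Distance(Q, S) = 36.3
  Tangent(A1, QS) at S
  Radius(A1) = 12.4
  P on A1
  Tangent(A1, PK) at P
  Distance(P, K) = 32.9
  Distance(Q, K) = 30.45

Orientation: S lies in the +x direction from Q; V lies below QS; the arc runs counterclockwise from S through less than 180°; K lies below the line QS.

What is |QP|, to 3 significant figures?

27.1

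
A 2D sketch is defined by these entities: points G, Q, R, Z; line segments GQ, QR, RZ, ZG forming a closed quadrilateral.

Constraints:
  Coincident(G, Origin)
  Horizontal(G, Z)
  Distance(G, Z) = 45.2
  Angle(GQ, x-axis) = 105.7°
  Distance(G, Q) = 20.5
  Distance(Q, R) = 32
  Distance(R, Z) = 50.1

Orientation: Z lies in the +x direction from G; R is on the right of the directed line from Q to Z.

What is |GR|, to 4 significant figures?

12.66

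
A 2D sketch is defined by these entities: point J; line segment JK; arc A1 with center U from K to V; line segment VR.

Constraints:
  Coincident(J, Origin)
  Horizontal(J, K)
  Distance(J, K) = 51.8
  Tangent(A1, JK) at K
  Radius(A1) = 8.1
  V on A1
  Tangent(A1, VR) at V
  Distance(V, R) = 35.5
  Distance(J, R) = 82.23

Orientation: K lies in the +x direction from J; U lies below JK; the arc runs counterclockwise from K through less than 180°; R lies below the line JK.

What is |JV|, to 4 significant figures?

48.57

J is at the origin; JK is horizontal with |JK| = 51.8 and K on the +x side, so K = (51.80, 0.000). The tangent condition forces UK to be normal to JK, so U = K + (0, -8.1) = (51.80, -8.100). Since UV ⟂ VR (tangency), |UR| = √(8.1² + 35.5²) = 36.41 regardless of where V sits on A1. So R lies on both circle(J, 82.23) and circle(U, 36.41); the below-JK intersection is R = (73.12, -37.62). V is the foot of the tangent from R: V = (46.45, -14.18).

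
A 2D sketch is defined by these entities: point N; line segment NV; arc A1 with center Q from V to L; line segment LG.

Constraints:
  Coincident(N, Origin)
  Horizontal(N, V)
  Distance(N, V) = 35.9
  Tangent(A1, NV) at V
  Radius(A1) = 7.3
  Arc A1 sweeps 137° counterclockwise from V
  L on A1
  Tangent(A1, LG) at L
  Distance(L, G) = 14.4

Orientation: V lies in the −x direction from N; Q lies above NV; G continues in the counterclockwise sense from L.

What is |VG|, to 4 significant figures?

23.14

N is at the origin; NV is horizontal with |NV| = 35.9 and V on the −x side, so V = (-35.90, 0.000). A1 meets NV tangentially, so QV is at right angles to NV, so Q = V + (0, 7.3) = (-35.90, 7.300). On A1, V sits at bearing -90° from Q; a 137° counterclockwise sweep puts L at bearing 47°, so L = Q + 7.3·(cos 47°, sin 47°) = (-30.92, 12.64). The tangent condition forces QL to be normal to LG, so LG runs along (−sin 47°, cos 47°); with |LG| = 14.4, G = (-41.45, 22.46). Then |VG| = |G − V| = 23.14.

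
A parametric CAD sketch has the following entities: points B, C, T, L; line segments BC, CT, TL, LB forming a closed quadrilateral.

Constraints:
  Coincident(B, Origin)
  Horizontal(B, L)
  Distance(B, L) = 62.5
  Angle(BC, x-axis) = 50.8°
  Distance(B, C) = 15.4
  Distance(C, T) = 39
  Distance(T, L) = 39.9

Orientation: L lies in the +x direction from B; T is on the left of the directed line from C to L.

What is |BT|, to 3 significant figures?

54.0

B is at the origin; BL is horizontal with |BL| = 62.5 and L in +x, so L = (62.5, 0). BC runs at 50.8° with |BC| = 15.4, so C = (9.73, 11.9). T is determined by |CT| = 39.0 and |TL| = 39.9 together: it lies at the intersection of circle(C, 39.0) and circle(L, 39.9). With |CL| = 54.1, the foot of the radical line on CL is 26.4 from C and the perpendicular offset is √(39.0² − 26.4²) = 28.7. Taking the left-of-CL solution: T = (41.8, 34.1).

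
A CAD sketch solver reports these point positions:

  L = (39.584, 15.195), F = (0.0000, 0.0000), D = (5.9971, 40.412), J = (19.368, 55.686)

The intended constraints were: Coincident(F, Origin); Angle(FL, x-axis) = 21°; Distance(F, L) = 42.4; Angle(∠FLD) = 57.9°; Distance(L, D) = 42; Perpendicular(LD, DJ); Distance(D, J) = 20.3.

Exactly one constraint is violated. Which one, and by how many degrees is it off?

Perpendicular(LD, DJ) — off by 4.30°.

F = (0.00, 0.00) ✓; FL at 21.00° ✓; |FL| = 42.40 ✓; ∠FLD = 57.90° ✓; |LD| = 42.00 ✓; ∠(LD, DJ) = 94.30° ✗; |DJ| = 20.30 ✓.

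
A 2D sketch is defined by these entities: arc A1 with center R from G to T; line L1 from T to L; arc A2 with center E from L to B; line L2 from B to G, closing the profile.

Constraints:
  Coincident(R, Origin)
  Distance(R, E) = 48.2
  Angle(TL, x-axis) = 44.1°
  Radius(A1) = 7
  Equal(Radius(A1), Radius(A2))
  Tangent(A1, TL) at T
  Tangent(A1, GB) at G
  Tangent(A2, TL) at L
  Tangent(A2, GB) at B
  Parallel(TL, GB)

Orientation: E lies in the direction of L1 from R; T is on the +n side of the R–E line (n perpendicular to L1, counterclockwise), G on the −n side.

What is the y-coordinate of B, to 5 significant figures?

28.516

The slot axis is L1's direction at 44.1°, so u = (cos 44.1°, sin 44.1°) = (0.71813, 0.69591) and n = (−sin 44.1°, cos 44.1°) = (-0.69591, 0.71813). R is at the origin and E lies 48.2 along u from R, so E = 48.2·u = (34.614, 33.543). Tangency of A1 to both parallel lines with radius 7.0 puts T and G at R ± 7.0·n: T = (-4.8714, 5.0269), G = (4.8714, -5.0269). Equal radii place L and B the same way about E: L = E + 7.0·n = (29.742, 38.570), B = E − 7.0·n = (39.485, 28.516). So B.y = 28.516.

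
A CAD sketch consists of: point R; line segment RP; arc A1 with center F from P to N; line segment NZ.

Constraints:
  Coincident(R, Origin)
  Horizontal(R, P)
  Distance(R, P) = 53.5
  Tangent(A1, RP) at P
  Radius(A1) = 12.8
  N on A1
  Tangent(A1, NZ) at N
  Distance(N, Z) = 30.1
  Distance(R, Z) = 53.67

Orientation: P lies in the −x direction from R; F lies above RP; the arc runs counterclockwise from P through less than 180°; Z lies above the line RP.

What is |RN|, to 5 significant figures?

42.238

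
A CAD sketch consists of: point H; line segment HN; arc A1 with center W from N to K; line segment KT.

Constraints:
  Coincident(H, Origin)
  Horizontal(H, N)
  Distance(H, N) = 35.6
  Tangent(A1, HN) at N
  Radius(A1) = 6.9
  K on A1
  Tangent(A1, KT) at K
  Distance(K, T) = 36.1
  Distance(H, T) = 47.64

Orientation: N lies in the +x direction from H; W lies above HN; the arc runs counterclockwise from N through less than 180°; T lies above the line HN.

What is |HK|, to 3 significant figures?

42.8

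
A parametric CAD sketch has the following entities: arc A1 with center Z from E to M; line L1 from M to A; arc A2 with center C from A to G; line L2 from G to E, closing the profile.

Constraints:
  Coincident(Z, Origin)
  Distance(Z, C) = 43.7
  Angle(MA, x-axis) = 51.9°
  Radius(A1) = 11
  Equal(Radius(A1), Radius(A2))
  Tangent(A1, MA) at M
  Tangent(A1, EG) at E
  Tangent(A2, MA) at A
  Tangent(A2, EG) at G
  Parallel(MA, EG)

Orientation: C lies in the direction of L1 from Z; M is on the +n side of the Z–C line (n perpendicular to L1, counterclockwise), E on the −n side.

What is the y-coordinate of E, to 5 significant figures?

-6.7874

The slot axis is L1's direction at 51.9°, so u = (cos 51.9°, sin 51.9°) = (0.61704, 0.78694) and n = (−sin 51.9°, cos 51.9°) = (-0.78694, 0.61704). Z is at the origin and C lies 43.7 along u from Z, so C = 43.7·u = (26.964, 34.389). Tangency of A1 to both parallel lines with radius 11.0 puts M and E at Z ± 11.0·n: M = (-8.6563, 6.7874), E = (8.6563, -6.7874). So E.y = -6.7874.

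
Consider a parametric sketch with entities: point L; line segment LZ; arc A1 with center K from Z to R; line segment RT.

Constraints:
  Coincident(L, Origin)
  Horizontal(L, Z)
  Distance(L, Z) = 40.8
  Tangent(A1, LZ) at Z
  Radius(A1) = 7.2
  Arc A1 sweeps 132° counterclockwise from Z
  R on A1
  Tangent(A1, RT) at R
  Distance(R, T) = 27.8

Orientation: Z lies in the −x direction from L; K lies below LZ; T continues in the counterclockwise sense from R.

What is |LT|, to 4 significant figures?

42.74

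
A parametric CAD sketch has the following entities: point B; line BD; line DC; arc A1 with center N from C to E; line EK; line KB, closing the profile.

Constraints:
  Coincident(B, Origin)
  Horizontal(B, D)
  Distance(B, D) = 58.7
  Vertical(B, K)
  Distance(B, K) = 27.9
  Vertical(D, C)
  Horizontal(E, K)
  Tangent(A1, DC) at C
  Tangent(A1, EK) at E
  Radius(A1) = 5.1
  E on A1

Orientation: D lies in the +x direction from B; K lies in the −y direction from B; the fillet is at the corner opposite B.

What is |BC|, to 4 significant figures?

62.97

B is at the origin; BD is horizontal with |BD| = 58.7 and D on the +x side, so D = (58.70, 0.000). B and K share the same x with |BK| = 27.9 and K on the −y side, so K = (0.000, -27.90). The virtual corner opposite B is at (58.70, -27.90). A1 meets DC tangentially, so NC is at right angles to DC and A1 meets EK tangentially, so NE is at right angles to EK, with radius 5.1, so the center N sits 5.1 in from both sides at N = (53.60, -22.80). That places the tangent points at C = (58.70, -22.80) on DC and E = (53.60, -27.90) on EK. Then |BC| = |C − B| = 62.97.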